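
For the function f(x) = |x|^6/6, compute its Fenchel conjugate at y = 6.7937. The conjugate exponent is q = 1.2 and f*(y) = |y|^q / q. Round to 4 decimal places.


The conjugate exponent q satisfies 1/p + 1/q = 1.
p = 6, so q = 6/(6 - 1) = 1.2
|y|^q = 6.7937^1.2 = 9.9662
f*(6.7937) = 9.9662 / 1.2 = 8.3051


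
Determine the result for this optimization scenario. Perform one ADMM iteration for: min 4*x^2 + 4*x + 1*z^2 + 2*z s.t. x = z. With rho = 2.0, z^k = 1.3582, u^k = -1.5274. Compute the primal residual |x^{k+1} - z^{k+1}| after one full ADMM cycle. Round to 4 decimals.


ADMM iteration with rho = 2.0, z^k = 1.3582, u^k = -1.5274
Step 1: x-update.
Minimize 4*x^2 + 4*x + (2.0/2)*(x - 1.3582 - 1.5274)^2
FOC: (2*4 + 2.0)*x = -4 + 2.0*(1.3582 + 1.5274)
x^{k+1} = 0.1771
Step 2: z-update.
Minimize 1*z^2 + 2*z + (2.0/2)*(0.1771 - z - 1.5274)^2
FOC: (2*1 + 2.0)*z = -2 + 2.0*(0.1771 - 1.5274)
z^{k+1} = -1.1751
Step 3: u-update.
u^{k+1} = -1.5274 + 0.1771 + 1.1751 = -0.1751
Step 4: Primal residual = |0.1771 + 1.1751| = 1.3523


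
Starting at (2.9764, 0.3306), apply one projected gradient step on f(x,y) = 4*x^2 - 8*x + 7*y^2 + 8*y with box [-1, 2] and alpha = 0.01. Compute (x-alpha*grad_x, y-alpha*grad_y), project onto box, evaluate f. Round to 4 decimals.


Step 1: Compute gradient at (2.9764, 0.3306).
grad_x = 2*4*2.9764 - 8 = 15.8112
grad_y = 2*7*0.3306 + 8 = 12.6284
Step 2: Gradient step.
x_raw = 2.9764 - 0.01*15.8112 = 2.8183
y_raw = 0.3306 - 0.01*12.6284 = 0.2043
Step 3: Project onto [-1, 2].
x_proj = clip(2.8183) = 2.0
y_proj = clip(0.2043) = 0.2043
Step 4: Evaluate f.
f(2.0, 0.2043) = 1.9267


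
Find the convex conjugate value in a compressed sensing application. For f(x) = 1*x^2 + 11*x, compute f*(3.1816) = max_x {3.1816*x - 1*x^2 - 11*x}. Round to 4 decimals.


f*(y) = sup_x {y*x - a*x^2 - b*x} = sup_x {(y-b)*x - a*x^2}
FOC: (y - b) - 2a*x = 0 => x* = (y - b)/(2a)
x* = (3.1816 - 11)/(2*1) = -3.9092
f*(3.1816) = (y-b)^2/(4a) = (3.1816 - 11)^2/(4*1)
= 61.1274/4 = 15.2818


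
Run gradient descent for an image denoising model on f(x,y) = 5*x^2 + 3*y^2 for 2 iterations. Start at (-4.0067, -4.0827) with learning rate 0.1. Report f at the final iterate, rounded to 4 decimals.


Gradient descent on f(x,y) = 5*x^2 + 3*y^2.
Starting point: (-4.0067, -4.0827), alpha = 0.1
Step 1: grad_x = 2*5*-4.0067 = -40.067, grad_y = 2*3*-4.0827 = -24.4962
  x_1 = -4.0067 - 0.1*-40.067 = 0.0
  y_1 = -4.0827 - 0.1*-24.4962 = -1.6331
Step 2: grad_x = 2*5*0.0 = 0.0, grad_y = 2*3*-1.6331 = -9.7985
  x_2 = 0.0 - 0.1*0.0 = 0.0
  y_2 = -1.6331 - 0.1*-9.7985 = -0.6532
f(0.0, -0.6532) = 5*0.0^2 + 3*(-0.6532)^2 = 1.2801


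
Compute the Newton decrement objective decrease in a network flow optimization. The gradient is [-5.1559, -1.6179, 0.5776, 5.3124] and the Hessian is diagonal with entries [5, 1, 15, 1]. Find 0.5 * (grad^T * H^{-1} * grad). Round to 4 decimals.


Step 1: H is diagonal, so H^(-1) * g = [-1.0312, -1.6179, 0.0385, 5.3124].
Step 2: g^T H^(-1) g = sum_i g_i^2 / H_ii
  = (-5.1559)^2/5 + (-1.6179)^2/1 + (0.5776)^2/15 + (5.3124)^2/1
  = 5.3167 + 2.6176 + 0.0222 + 28.2216 = 36.1781
Step 3: Objective decrease = 0.5 * g^T H^(-1) g = 18.089


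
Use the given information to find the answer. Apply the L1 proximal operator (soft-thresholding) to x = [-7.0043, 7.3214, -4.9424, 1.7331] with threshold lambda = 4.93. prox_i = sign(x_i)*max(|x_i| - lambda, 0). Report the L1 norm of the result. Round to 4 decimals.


Soft-thresholding with lambda = 4.93:
prox(-7.0043) = sign(-7.0043)*max(|-7.0043| - 4.93, 0) = -2.0743
prox(7.3214) = sign(7.3214)*max(|7.3214| - 4.93, 0) = 2.3914
prox(-4.9424) = sign(-4.9424)*max(|-4.9424| - 4.93, 0) = -0.0124
prox(1.7331) = sign(1.7331)*max(|1.7331| - 4.93, 0) = 0.0
prox(x) = [-2.0743, 2.3914, -0.0124, 0.0]
||prox(x)||_1 = 2.0743 + 2.3914 + 0.0124 + 0.0 = 4.4781


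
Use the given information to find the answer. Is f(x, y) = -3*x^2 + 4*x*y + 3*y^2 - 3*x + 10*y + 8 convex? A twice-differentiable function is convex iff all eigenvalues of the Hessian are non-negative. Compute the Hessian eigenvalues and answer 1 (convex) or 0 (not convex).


The Hessian of f(x,y) = -3*x^2 + 4*x*y + 3*y^2 - 3*x + 10*y + 8 is:
H = [[-6, 4], [4, 6]]
Trace = -6 + 6 = 0
Determinant = -6*6 - (4)^2 = -52
Discriminant = (0)^2 - 4*-52 = 208.0
Eigenvalues: lambda_1 = -7.2111, lambda_2 = 7.2111
The function is not convex.

0


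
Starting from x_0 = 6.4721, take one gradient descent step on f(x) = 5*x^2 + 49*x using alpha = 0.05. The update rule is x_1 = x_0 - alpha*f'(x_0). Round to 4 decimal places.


We compute the gradient at x_0 and apply the update.
f'(x) = 10*x + 49
f'(6.4721) = 10*6.4721 + 49 = 113.721
x_1 = 6.4721 - 0.05*113.721 = 0.7861


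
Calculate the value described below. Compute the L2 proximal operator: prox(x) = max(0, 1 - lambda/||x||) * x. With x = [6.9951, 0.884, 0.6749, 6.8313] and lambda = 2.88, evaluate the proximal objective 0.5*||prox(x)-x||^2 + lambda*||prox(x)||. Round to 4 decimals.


Step 1: Compute ||x||.
||x|| = 9.8405
Step 2: Compute scaling factor.
scale = max(0, 1 - 2.88/9.8405) = 0.7073
Step 3: prox(x) = [4.9479, 0.6253, 0.4774, 4.832]
||prox(x)|| = 6.9605
Step 4: Proximal objective.
0.5*||prox-x||^2 = 4.1472
lambda*||prox|| = 20.0462
Total = 24.1934


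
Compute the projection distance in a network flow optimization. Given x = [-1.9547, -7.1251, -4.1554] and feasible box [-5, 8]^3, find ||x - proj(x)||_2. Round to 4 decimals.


Project each component onto [-5, 8].
clip(-1.9547) = -1.9547, clip(-7.1251) = -5.0, clip(-4.1554) = -4.1554
Projection = [-1.9547, -5.0, -4.1554]
Squared diffs: [0.0, 4.5161, 0.0]
Distance = sqrt(4.5161) = 2.1251


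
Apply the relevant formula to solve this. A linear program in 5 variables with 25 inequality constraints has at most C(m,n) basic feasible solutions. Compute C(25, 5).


Each vertex corresponds to some choice of n active constraints out of m, so the number of vertices is at most C(m, n) = m! / (n!(m-n)!).
m = 25, n = 5
Numerator: 25 * 24 * 23 * 22 * 21
Denominator: 5! = 120
C(25, 5) = 53130


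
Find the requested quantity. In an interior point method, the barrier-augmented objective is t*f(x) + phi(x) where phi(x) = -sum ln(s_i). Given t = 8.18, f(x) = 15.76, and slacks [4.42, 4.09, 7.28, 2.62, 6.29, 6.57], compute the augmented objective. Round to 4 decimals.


Step 1: Compute log-barrier.
ln values: [1.4861, 1.4085, 1.9851, 0.9632, 1.839, 1.8825]
phi = -(1.4861 + 1.4085 + 1.9851 + 0.9632 + 1.839 + 1.8825) = -9.5645
Step 2: Compute augmented objective.
t*f(x) = 8.18*15.76 = 128.9168
Total = 128.9168 - 9.5645 = 119.3523


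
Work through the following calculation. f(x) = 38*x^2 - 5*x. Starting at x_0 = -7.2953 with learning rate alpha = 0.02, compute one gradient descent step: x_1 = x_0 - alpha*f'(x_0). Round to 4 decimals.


We compute the gradient at x_0 and apply the update.
f'(x) = 76*x - 5
f'(-7.2953) = 76*-7.2953 - 5 = -559.4428
x_1 = -7.2953 - 0.02*-559.4428 = 3.8936


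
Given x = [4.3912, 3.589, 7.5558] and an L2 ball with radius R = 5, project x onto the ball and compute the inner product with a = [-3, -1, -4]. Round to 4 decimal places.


Step 1: Compute ||x|| (intermediates to 6 decimals).
||x|| = sqrt(4.3912^2 + 3.589^2 + 7.5558^2) = 9.447416
Step 2: Project.
Since ||x|| > R, scale = R/||x|| = 5/9.447416 = 0.529245, proj(x) = scale * x
proj(x) = [2.324021, 1.89946, 3.998869]
Step 3: Dot product.
a^T * proj(x) = -3*2.324021 - 1*1.89946 - 4*3.998869 = -24.867


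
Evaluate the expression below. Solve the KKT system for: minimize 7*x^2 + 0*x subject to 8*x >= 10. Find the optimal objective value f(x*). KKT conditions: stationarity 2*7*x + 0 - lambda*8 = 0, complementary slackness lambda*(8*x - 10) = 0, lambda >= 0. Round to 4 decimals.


Step 1: Try lambda = 0 (constraint inactive).
x_unc = 0/(2*7) = 0.0
Check: 8*0.0 = 0.0 < 10 -- violated!
Step 2: Constraint must be active: 8*x = 10
x* = 10/8 = 1.25
lambda = (2*7*1.25 + 0)/8 = 2.1875
Step 3: Compute optimal value.
f(x*) = 7*1.25^2 + 0*1.25 = 10.9375


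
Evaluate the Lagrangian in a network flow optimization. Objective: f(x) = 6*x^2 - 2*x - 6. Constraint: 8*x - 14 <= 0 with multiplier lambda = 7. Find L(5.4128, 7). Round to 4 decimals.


Step 1: Evaluate f(x).
f(5.4128) = 6*5.4128^2 - 2*5.4128 - 6 = 158.9648
Step 2: Evaluate g(x).
g(5.4128) = 8*5.4128 - 14 = 29.3024
Step 3: Compute Lagrangian.
L = 158.9648 + 7*29.3024 = 364.0816


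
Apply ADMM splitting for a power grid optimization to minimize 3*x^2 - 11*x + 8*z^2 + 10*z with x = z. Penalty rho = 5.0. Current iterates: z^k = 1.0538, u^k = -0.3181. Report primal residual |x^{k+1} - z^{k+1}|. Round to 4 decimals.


ADMM iteration with rho = 5.0, z^k = 1.0538, u^k = -0.3181
Step 1: x-update.
Minimize 3*x^2 - 11*x + (5.0/2)*(x - 1.0538 - 0.3181)^2
FOC: (2*3 + 5.0)*x = 11 + 5.0*(1.0538 + 0.3181)
x^{k+1} = 1.6236
Step 2: z-update.
Minimize 8*z^2 + 10*z + (5.0/2)*(1.6236 - z - 0.3181)^2
FOC: (2*8 + 5.0)*z = -10 + 5.0*(1.6236 - 0.3181)
z^{k+1} = -0.1654
Step 3: u-update.
u^{k+1} = -0.3181 + 1.6236 + 0.1654 = 1.4709
Step 4: Primal residual = |1.6236 + 0.1654| = 1.789


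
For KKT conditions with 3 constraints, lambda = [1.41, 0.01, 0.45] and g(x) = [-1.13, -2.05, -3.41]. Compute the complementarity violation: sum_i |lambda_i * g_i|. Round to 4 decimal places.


KKT complementary slackness check:
lambda_1 * g_1 = 1.41 * -1.13 = -1.5933
lambda_2 * g_2 = 0.01 * -2.05 = -0.0205
lambda_3 * g_3 = 0.45 * -3.41 = -1.5345
Total violation = 1.5933 + 0.0205 + 1.5345 = 3.1483


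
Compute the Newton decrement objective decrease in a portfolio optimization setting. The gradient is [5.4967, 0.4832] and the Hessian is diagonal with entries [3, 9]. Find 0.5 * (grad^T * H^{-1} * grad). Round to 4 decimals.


Step 1: H is diagonal, so H^(-1) * g = [1.8322, 0.0537].
Step 2: g^T H^(-1) g = sum_i g_i^2 / H_ii
  = (5.4967)^2/3 + (0.4832)^2/9
  = 10.0712 + 0.0259 = 10.0972
Step 3: Objective decrease = 0.5 * g^T H^(-1) g = 5.0486


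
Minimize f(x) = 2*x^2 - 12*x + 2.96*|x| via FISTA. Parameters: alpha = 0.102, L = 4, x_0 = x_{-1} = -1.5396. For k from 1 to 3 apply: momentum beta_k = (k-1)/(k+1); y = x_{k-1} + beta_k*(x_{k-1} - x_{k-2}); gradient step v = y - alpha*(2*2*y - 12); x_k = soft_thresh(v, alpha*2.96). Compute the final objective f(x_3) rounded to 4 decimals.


FISTA on f(x) = 2*x^2 - 12*x + 2.96*|x|
L = 4, alpha = 0.102
Iteration 1: beta = 0.0, y = -1.5396 + 0.0*(-1.5396 + 1.5396) = -1.5396
  grad(y) = -18.1584, v = y - alpha*grad = 0.3126
  prox(v) = soft_thresh(0.3126, 0.3019) = 0.0106
Iteration 2: beta = 0.3333, y = 0.0106 + 0.3333*(0.0106 + 1.5396) = 0.5274
  grad(y) = -9.8905, v = y - alpha*grad = 1.5362
  prox(v) = soft_thresh(1.5362, 0.3019) = 1.2343
Iteration 3: beta = 0.5, y = 1.2343 + 0.5*(1.2343 - 0.0106) = 1.8461
  grad(y) = -4.6155, v = y - alpha*grad = 2.3169
  prox(v) = soft_thresh(2.3169, 0.3019) = 2.015
f(x_3) = 2*2.015^2 - 12*2.015 + 2.96*|2.015| = -10.0951


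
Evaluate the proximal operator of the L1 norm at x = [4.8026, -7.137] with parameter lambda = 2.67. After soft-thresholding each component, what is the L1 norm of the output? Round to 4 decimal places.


Soft-thresholding with lambda = 2.67:
prox(4.8026) = sign(4.8026)*max(|4.8026| - 2.67, 0) = 2.1326
prox(-7.137) = sign(-7.137)*max(|-7.137| - 2.67, 0) = -4.467
prox(x) = [2.1326, -4.467]
||prox(x)||_1 = 2.1326 + 4.467 = 6.5996


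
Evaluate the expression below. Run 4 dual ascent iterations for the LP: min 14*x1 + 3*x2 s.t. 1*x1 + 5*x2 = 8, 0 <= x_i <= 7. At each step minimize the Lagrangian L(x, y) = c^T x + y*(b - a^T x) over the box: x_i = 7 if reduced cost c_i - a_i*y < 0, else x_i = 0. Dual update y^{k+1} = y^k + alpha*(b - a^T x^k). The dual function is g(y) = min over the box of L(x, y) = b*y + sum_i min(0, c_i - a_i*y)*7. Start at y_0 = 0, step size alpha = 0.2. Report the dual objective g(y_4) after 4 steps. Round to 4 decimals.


Dual ascent for LP: min 14*x1 + 3*x2, 1*x1 + 5*x2 = 8, 0 <= x_i <= 7
Step 1: y^k = 0.0, reduced costs: (14.0, 3.0)
  x^k = (0.0, 0.0), subgradient = b - a^T x = 8.0
  y^{k+1} = 0.0 + 0.2*8.0 = 1.6
Step 2: y^k = 1.6, reduced costs: (12.4, -5.0)
  x^k = (0.0, 7.0), subgradient = b - a^T x = -27.0
  y^{k+1} = 1.6 + 0.2*-27.0 = -3.8
Step 3: y^k = -3.8, reduced costs: (17.8, 22.0)
  x^k = (0.0, 0.0), subgradient = b - a^T x = 8.0
  y^{k+1} = -3.8 + 0.2*8.0 = -2.2
Step 4: y^k = -2.2, reduced costs: (16.2, 14.0)
  x^k = (0.0, 0.0), subgradient = b - a^T x = 8.0
  y^{k+1} = -2.2 + 0.2*8.0 = -0.6
Dual objective at y_4 = -0.6: reduced costs (14.6, 6.0), box minimizer x = (0.0, 0.0)
g(y_4) = b*y + (c1 - a1*y)*x1 + (c2 - a2*y)*x2 = 8*(-0.6) + 14.6*0.0 + 6.0*0.0 = -4.8 + 0.0 + 0.0 = -4.8


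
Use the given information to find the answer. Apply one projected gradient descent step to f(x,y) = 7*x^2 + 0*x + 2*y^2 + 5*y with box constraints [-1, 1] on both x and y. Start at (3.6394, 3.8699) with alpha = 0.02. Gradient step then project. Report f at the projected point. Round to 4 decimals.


Step 1: Compute gradient at (3.6394, 3.8699).
grad_x = 2*7*3.6394 + 0 = 50.9516
grad_y = 2*2*3.8699 + 5 = 20.4796
Step 2: Gradient step.
x_raw = 3.6394 - 0.02*50.9516 = 2.6204
y_raw = 3.8699 - 0.02*20.4796 = 3.4603
Step 3: Project onto [-1, 1].
x_proj = clip(2.6204) = 1.0
y_proj = clip(3.4603) = 1.0
Step 4: Evaluate f.
f(1.0, 1.0) = 14.0


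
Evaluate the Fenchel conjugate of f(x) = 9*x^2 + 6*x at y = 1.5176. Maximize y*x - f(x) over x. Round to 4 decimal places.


f*(y) = sup_x {y*x - a*x^2 - b*x} = sup_x {(y-b)*x - a*x^2}
FOC: (y - b) - 2a*x = 0 => x* = (y - b)/(2a)
x* = (1.5176 - 6)/(2*9) = -0.249
f*(1.5176) = (y-b)^2/(4a) = (1.5176 - 6)^2/(4*9)
= 20.0919/36 = 0.5581


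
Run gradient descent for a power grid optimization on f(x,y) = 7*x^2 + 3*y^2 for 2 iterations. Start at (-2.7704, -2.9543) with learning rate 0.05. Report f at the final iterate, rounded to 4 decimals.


Gradient descent on f(x,y) = 7*x^2 + 3*y^2.
Starting point: (-2.7704, -2.9543), alpha = 0.05
Step 1: grad_x = 2*7*-2.7704 = -38.7856, grad_y = 2*3*-2.9543 = -17.7258
  x_1 = -2.7704 - 0.05*-38.7856 = -0.8311
  y_1 = -2.9543 - 0.05*-17.7258 = -2.068
Step 2: grad_x = 2*7*-0.8311 = -11.6357, grad_y = 2*3*-2.068 = -12.4081
  x_2 = -0.8311 - 0.05*-11.6357 = -0.2493
  y_2 = -2.068 - 0.05*-12.4081 = -1.4476
f(-0.2493, -1.4476) = 7*(-0.2493)^2 + 3*(-1.4476)^2 = 6.7219


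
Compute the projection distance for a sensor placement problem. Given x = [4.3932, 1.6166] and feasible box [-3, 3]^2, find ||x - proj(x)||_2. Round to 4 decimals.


Project each component onto [-3, 3].
clip(4.3932) = 3.0, clip(1.6166) = 1.6166
Projection = [3.0, 1.6166]
Squared diffs: [1.941, 0.0]
Distance = sqrt(1.941) = 1.3932


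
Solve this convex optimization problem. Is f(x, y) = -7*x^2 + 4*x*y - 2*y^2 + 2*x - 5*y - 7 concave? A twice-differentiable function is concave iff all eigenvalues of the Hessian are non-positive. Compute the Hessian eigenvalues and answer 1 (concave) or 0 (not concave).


The Hessian of f(x,y) = -7*x^2 + 4*x*y - 2*y^2 + 2*x - 5*y - 7 is:
H = [[-14, 4], [4, -4]]
Trace = -14 - 4 = -18
Determinant = -14*-4 - (4)^2 = 40
Discriminant = (-18)^2 - 4*40 = 164.0
Eigenvalues: lambda_1 = -15.4031, lambda_2 = -2.5969
The function is concave.

1


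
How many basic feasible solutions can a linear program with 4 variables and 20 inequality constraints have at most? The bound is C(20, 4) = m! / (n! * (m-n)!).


Each vertex corresponds to some choice of n active constraints out of m, so the number of vertices is at most C(m, n) = m! / (n!(m-n)!).
m = 20, n = 4
Numerator: 20 * 19 * 18 * 17
Denominator: 4! = 24
C(20, 4) = 4845


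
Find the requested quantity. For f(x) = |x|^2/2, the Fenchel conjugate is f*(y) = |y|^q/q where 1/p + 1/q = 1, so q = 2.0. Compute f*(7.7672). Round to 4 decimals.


The conjugate exponent q satisfies 1/p + 1/q = 1.
p = 2, so q = 2/(2 - 1) = 2.0
|y|^q = 7.7672^2.0 = 60.3294
f*(7.7672) = 60.3294 / 2.0 = 30.1647


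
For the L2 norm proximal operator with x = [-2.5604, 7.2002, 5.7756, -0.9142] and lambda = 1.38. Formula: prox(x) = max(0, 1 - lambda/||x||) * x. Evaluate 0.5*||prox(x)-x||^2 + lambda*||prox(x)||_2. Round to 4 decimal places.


Step 1: Compute ||x||.
||x|| = 9.6225
Step 2: Compute scaling factor.
scale = max(0, 1 - 1.38/9.6225) = 0.8566
Step 3: prox(x) = [-2.1932, 6.1676, 4.9473, -0.7831]
||prox(x)|| = 8.2425
Step 4: Proximal objective.
0.5*||prox-x||^2 = 0.9522
lambda*||prox|| = 11.3747
Total = 12.3268


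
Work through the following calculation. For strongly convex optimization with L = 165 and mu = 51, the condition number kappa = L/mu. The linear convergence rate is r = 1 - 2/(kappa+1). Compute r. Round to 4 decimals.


Step 1: Compute the condition number.
kappa = L/mu = 165/51 = 3.2353
Step 2: Compute the convergence rate.
r = 1 - 2/(kappa + 1) = 1 - 2*mu/(L + mu) = (L - mu)/(L + mu) = 114/216 = 0.5278


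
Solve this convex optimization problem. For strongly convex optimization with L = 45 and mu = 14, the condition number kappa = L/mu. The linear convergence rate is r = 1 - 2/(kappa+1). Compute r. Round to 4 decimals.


Step 1: Compute the condition number.
kappa = L/mu = 45/14 = 3.2143
Step 2: Compute the convergence rate.
r = 1 - 2/(kappa + 1) = 1 - 2*mu/(L + mu) = (L - mu)/(L + mu) = 31/59 = 0.5254


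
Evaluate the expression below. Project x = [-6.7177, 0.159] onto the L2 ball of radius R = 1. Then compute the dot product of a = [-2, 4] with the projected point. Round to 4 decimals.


Step 1: Compute ||x|| (intermediates to 6 decimals).
||x|| = sqrt((-6.7177)^2 + 0.159^2) = 6.719581
Step 2: Project.
Since ||x|| > R, scale = R/||x|| = 1/6.719581 = 0.148819, proj(x) = scale * x
proj(x) = [-0.999721, 0.023662]
Step 3: Dot product.
a^T * proj(x) = -2*(-0.999721) + 4*0.023662 = 2.0941


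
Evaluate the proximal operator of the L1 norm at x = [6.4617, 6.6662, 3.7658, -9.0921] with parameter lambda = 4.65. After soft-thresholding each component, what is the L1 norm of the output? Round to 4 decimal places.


Soft-thresholding with lambda = 4.65:
prox(6.4617) = sign(6.4617)*max(|6.4617| - 4.65, 0) = 1.8117
prox(6.6662) = sign(6.6662)*max(|6.6662| - 4.65, 0) = 2.0162
prox(3.7658) = sign(3.7658)*max(|3.7658| - 4.65, 0) = 0.0
prox(-9.0921) = sign(-9.0921)*max(|-9.0921| - 4.65, 0) = -4.4421
prox(x) = [1.8117, 2.0162, 0.0, -4.4421]
||prox(x)||_1 = 1.8117 + 2.0162 + 0.0 + 4.4421 = 8.27


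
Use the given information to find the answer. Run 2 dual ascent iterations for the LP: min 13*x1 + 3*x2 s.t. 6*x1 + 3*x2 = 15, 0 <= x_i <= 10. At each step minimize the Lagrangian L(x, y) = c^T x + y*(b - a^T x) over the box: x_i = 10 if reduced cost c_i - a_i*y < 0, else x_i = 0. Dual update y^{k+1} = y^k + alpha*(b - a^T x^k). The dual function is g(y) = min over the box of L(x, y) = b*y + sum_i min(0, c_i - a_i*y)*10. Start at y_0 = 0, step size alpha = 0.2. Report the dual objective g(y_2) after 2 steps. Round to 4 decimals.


Dual ascent for LP: min 13*x1 + 3*x2, 6*x1 + 3*x2 = 15, 0 <= x_i <= 10
Step 1: y^k = 0.0, reduced costs: (13.0, 3.0)
  x^k = (0.0, 0.0), subgradient = b - a^T x = 15.0
  y^{k+1} = 0.0 + 0.2*15.0 = 3.0
Step 2: y^k = 3.0, reduced costs: (-5.0, -6.0)
  x^k = (10.0, 10.0), subgradient = b - a^T x = -75.0
  y^{k+1} = 3.0 + 0.2*-75.0 = -12.0
Dual objective at y_2 = -12.0: reduced costs (85.0, 39.0), box minimizer x = (0.0, 0.0)
g(y_2) = b*y + (c1 - a1*y)*x1 + (c2 - a2*y)*x2 = 15*(-12.0) + 85.0*0.0 + 39.0*0.0 = -180.0 + 0.0 + 0.0 = -180.0


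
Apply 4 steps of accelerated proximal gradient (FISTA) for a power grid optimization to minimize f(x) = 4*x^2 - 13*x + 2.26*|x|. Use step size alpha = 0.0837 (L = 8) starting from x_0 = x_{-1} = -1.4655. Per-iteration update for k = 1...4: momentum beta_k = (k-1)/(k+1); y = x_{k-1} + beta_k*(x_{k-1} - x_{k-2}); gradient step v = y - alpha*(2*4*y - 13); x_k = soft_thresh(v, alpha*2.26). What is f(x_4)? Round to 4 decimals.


FISTA on f(x) = 4*x^2 - 13*x + 2.26*|x|
L = 8, alpha = 0.0837
Iteration 1: beta = 0.0, y = -1.4655 + 0.0*(-1.4655 + 1.4655) = -1.4655
  grad(y) = -24.724, v = y - alpha*grad = 0.6039
  prox(v) = soft_thresh(0.6039, 0.1892) = 0.4147
Iteration 2: beta = 0.3333, y = 0.4147 + 0.3333*(0.4147 + 1.4655) = 1.0415
  grad(y) = -4.6681, v = y - alpha*grad = 1.4322
  prox(v) = soft_thresh(1.4322, 0.1892) = 1.243
Iteration 3: beta = 0.5, y = 1.243 + 0.5*(1.243 - 0.4147) = 1.6572
  grad(y) = 0.2576, v = y - alpha*grad = 1.6356
  prox(v) = soft_thresh(1.6356, 0.1892) = 1.4465
Iteration 4: beta = 0.6, y = 1.4465 + 0.6*(1.4465 - 1.243) = 1.5685
  grad(y) = -0.4517, v = y - alpha*grad = 1.6063
  prox(v) = soft_thresh(1.6063, 0.1892) = 1.4172
f(x_4) = 4*1.4172^2 - 13*1.4172 + 2.26*|1.4172| = -7.1869


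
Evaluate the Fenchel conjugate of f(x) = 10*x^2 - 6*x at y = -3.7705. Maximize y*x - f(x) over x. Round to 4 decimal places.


f*(y) = sup_x {y*x - a*x^2 - b*x} = sup_x {(y-b)*x - a*x^2}
FOC: (y - b) - 2a*x = 0 => x* = (y - b)/(2a)
x* = (-3.7705 + 6)/(2*10) = 0.1115
f*(-3.7705) = (y-b)^2/(4a) = (-3.7705 + 6)^2/(4*10)
= 4.9707/40 = 0.1243


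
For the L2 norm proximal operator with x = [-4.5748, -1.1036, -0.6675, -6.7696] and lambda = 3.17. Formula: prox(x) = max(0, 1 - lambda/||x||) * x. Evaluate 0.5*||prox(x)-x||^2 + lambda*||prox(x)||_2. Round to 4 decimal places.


Step 1: Compute ||x||.
||x|| = 8.2716
Step 2: Compute scaling factor.
scale = max(0, 1 - 3.17/8.2716) = 0.6168
Step 3: prox(x) = [-2.8216, -0.6807, -0.4117, -4.1752]
||prox(x)|| = 5.1016
Step 4: Proximal objective.
0.5*||prox-x||^2 = 5.0245
lambda*||prox|| = 16.1721
Total = 21.1966


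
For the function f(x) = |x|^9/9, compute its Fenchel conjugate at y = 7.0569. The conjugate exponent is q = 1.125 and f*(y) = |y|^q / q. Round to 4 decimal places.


The conjugate exponent q satisfies 1/p + 1/q = 1.
p = 9, so q = 9/(9 - 1) = 1.125
|y|^q = 7.0569^1.125 = 9.0093
f*(7.0569) = 9.0093 / 1.125 = 8.0083


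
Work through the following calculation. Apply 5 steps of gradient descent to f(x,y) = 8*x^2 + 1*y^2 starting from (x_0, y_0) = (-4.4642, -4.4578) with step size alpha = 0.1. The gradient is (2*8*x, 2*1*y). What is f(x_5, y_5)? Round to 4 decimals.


Gradient descent on f(x,y) = 8*x^2 + 1*y^2.
Starting point: (-4.4642, -4.4578), alpha = 0.1
Step 1: grad_x = 2*8*-4.4642 = -71.4272, grad_y = 2*1*-4.4578 = -8.9156
  x_1 = -4.4642 - 0.1*-71.4272 = 2.6785
  y_1 = -4.4578 - 0.1*-8.9156 = -3.5662
Step 2: grad_x = 2*8*2.6785 = 42.8563, grad_y = 2*1*-3.5662 = -7.1325
  x_2 = 2.6785 - 0.1*42.8563 = -1.6071
  y_2 = -3.5662 - 0.1*-7.1325 = -2.853
Step 3: grad_x = 2*8*-1.6071 = -25.7138, grad_y = 2*1*-2.853 = -5.706
  x_3 = -1.6071 - 0.1*-25.7138 = 0.9643
  y_3 = -2.853 - 0.1*-5.706 = -2.2824
Step 4: grad_x = 2*8*0.9643 = 15.4283, grad_y = 2*1*-2.2824 = -4.5648
  x_4 = 0.9643 - 0.1*15.4283 = -0.5786
  y_4 = -2.2824 - 0.1*-4.5648 = -1.8259
Step 5: grad_x = 2*8*-0.5786 = -9.257, grad_y = 2*1*-1.8259 = -3.6518
  x_5 = -0.5786 - 0.1*-9.257 = 0.3471
  y_5 = -1.8259 - 0.1*-3.6518 = -1.4607
f(0.3471, -1.4607) = 8*0.3471^2 + 1*(-1.4607)^2 = 3.0978


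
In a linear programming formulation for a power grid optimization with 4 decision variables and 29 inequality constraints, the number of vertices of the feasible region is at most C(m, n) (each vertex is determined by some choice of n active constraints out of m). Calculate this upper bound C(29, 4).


Each vertex corresponds to some choice of n active constraints out of m, so the number of vertices is at most C(m, n) = m! / (n!(m-n)!).
m = 29, n = 4
Numerator: 29 * 28 * 27 * 26
Denominator: 4! = 24
C(29, 4) = 23751


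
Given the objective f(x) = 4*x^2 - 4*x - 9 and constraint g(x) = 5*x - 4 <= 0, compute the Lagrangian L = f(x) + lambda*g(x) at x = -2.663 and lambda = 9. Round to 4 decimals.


Step 1: Evaluate f(x).
f(-2.663) = 4*(-2.663)^2 - 4*(-2.663) - 9 = 30.0183
Step 2: Evaluate g(x).
g(-2.663) = 5*-2.663 - 4 = -17.315
Step 3: Compute Lagrangian.
L = 30.0183 + 9*-17.315 = -125.8167


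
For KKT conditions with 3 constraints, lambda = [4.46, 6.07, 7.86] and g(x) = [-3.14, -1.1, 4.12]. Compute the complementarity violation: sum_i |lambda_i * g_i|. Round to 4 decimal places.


KKT complementary slackness check:
lambda_1 * g_1 = 4.46 * -3.14 = -14.0044
lambda_2 * g_2 = 6.07 * -1.1 = -6.677
lambda_3 * g_3 = 7.86 * 4.12 = 32.3832
Total violation = 14.0044 + 6.677 + 32.3832 = 53.0646


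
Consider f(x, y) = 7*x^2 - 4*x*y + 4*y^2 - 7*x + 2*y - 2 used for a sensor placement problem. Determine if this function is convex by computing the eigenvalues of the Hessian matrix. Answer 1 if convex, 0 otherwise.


The Hessian of f(x,y) = 7*x^2 - 4*x*y + 4*y^2 - 7*x + 2*y - 2 is:
H = [[14, -4], [-4, 8]]
Trace = 14 + 8 = 22
Determinant = 14*8 - (-4)^2 = 96
Discriminant = (22)^2 - 4*96 = 100.0
Eigenvalues: lambda_1 = 6.0, lambda_2 = 16.0
The function is convex.

1


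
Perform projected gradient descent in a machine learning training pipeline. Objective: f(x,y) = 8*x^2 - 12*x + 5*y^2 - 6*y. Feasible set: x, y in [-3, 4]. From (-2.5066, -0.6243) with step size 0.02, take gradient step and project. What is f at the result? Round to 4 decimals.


Step 1: Compute gradient at (-2.5066, -0.6243).
grad_x = 2*8*-2.5066 - 12 = -52.1056
grad_y = 2*5*-0.6243 - 6 = -12.243
Step 2: Gradient step.
x_raw = -2.5066 - 0.02*-52.1056 = -1.4645
y_raw = -0.6243 - 0.02*-12.243 = -0.3794
Step 3: Project onto [-3, 4].
x_proj = clip(-1.4645) = -1.4645
y_proj = clip(-0.3794) = -0.3794
Step 4: Evaluate f.
f(-1.4645, -0.3794) = 37.7282


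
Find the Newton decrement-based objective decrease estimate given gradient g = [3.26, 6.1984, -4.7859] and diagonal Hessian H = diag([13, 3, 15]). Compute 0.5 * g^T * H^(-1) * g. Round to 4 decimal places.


Step 1: H is diagonal, so H^(-1) * g = [0.2508, 2.0661, -0.3191].
Step 2: g^T H^(-1) g = sum_i g_i^2 / H_ii
  = (3.26)^2/13 + (6.1984)^2/3 + (-4.7859)^2/15
  = 0.8175 + 12.8067 + 1.527 = 15.1512
Step 3: Objective decrease = 0.5 * g^T H^(-1) g = 7.5756


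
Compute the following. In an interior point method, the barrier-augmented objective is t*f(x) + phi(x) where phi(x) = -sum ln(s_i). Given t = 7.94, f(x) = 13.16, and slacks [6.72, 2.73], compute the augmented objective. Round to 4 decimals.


Step 1: Compute log-barrier.
ln values: [1.9051, 1.0043]
phi = -(1.9051 + 1.0043) = -2.9094
Step 2: Compute augmented objective.
t*f(x) = 7.94*13.16 = 104.4904
Total = 104.4904 - 2.9094 = 101.581


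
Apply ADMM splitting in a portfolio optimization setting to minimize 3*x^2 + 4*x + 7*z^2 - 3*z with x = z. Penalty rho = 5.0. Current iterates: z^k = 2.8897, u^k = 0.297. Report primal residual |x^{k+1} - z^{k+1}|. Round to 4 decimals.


ADMM iteration with rho = 5.0, z^k = 2.8897, u^k = 0.297
Step 1: x-update.
Minimize 3*x^2 + 4*x + (5.0/2)*(x - 2.8897 + 0.297)^2
FOC: (2*3 + 5.0)*x = -4 + 5.0*(2.8897 - 0.297)
x^{k+1} = 0.8149
Step 2: z-update.
Minimize 7*z^2 - 3*z + (5.0/2)*(0.8149 - z + 0.297)^2
FOC: (2*7 + 5.0)*z = 3 + 5.0*(0.8149 + 0.297)
z^{k+1} = 0.4505
Step 3: u-update.
u^{k+1} = 0.297 + 0.8149 - 0.4505 = 0.6614
Step 4: Primal residual = |0.8149 - 0.4505| = 0.3644


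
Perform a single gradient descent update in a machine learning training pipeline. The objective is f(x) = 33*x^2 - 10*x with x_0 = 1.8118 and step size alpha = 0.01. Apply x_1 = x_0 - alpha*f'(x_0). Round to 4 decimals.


We compute the gradient at x_0 and apply the update.
f'(x) = 66*x - 10
f'(1.8118) = 66*1.8118 - 10 = 109.5788
x_1 = 1.8118 - 0.01*109.5788 = 0.716


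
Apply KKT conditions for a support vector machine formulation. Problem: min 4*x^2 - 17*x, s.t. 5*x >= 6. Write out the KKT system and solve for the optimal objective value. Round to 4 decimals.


Step 1: Try lambda = 0 (constraint inactive).
Stationarity: 2*4*x - 17 = 0
x* = 17/(2*4) = 2.125
Check constraint: 5*2.125 = 10.625 >= 6 -- satisfied.
Step 2: Compute optimal value.
f(x*) = 4*2.125^2 - 17*2.125 = -18.0625


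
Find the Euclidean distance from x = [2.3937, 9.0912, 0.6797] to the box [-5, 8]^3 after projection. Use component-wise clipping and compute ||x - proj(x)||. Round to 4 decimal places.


Project each component onto [-5, 8].
clip(2.3937) = 2.3937, clip(9.0912) = 8.0, clip(0.6797) = 0.6797
Projection = [2.3937, 8.0, 0.6797]
Squared diffs: [0.0, 1.1907, 0.0]
Distance = sqrt(1.1907) = 1.0912


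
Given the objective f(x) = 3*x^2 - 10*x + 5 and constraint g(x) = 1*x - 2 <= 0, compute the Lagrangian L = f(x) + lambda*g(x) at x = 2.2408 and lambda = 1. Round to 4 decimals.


Step 1: Evaluate f(x).
f(2.2408) = 3*2.2408^2 - 10*2.2408 + 5 = -2.3444
Step 2: Evaluate g(x).
g(2.2408) = 1*2.2408 - 2 = 0.2408
Step 3: Compute Lagrangian.
L = -2.3444 + 1*0.2408 = -2.1036


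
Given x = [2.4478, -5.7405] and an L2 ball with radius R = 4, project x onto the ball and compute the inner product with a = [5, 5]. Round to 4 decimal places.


Step 1: Compute ||x|| (intermediates to 6 decimals).
||x|| = sqrt(2.4478^2 + (-5.7405)^2) = 6.240598
Step 2: Project.
Since ||x|| > R, scale = R/||x|| = 4/6.240598 = 0.640964, proj(x) = scale * x
proj(x) = [1.568952, -3.679454]
Step 3: Dot product.
a^T * proj(x) = 5*1.568952 + 5*(-3.679454) = -10.5525


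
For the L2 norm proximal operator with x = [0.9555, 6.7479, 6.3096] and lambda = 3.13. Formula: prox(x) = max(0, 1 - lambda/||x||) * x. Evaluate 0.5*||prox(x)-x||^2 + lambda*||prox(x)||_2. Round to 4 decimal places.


Step 1: Compute ||x||.
||x|| = 9.2875
Step 2: Compute scaling factor.
scale = max(0, 1 - 3.13/9.2875) = 0.663
Step 3: prox(x) = [0.6335, 4.4738, 4.1832]
||prox(x)|| = 6.1575
Step 4: Proximal objective.
0.5*||prox-x||^2 = 4.8985
lambda*||prox|| = 19.273
Total = 24.1715


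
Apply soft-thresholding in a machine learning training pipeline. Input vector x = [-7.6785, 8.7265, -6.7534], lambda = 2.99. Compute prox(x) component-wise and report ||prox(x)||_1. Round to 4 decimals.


Soft-thresholding with lambda = 2.99:
prox(-7.6785) = sign(-7.6785)*max(|-7.6785| - 2.99, 0) = -4.6885
prox(8.7265) = sign(8.7265)*max(|8.7265| - 2.99, 0) = 5.7365
prox(-6.7534) = sign(-6.7534)*max(|-6.7534| - 2.99, 0) = -3.7634
prox(x) = [-4.6885, 5.7365, -3.7634]
||prox(x)||_1 = 4.6885 + 5.7365 + 3.7634 = 14.1884


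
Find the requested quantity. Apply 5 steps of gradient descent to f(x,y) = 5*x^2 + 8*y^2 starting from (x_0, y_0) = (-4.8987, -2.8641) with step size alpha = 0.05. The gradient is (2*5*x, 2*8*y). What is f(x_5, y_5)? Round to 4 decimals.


Gradient descent on f(x,y) = 5*x^2 + 8*y^2.
Starting point: (-4.8987, -2.8641), alpha = 0.05
Step 1: grad_x = 2*5*-4.8987 = -48.987, grad_y = 2*8*-2.8641 = -45.8256
  x_1 = -4.8987 - 0.05*-48.987 = -2.4494
  y_1 = -2.8641 - 0.05*-45.8256 = -0.5728
Step 2: grad_x = 2*5*-2.4494 = -24.4935, grad_y = 2*8*-0.5728 = -9.1651
  x_2 = -2.4494 - 0.05*-24.4935 = -1.2247
  y_2 = -0.5728 - 0.05*-9.1651 = -0.1146
Step 3: grad_x = 2*5*-1.2247 = -12.2468, grad_y = 2*8*-0.1146 = -1.833
  x_3 = -1.2247 - 0.05*-12.2468 = -0.6123
  y_3 = -0.1146 - 0.05*-1.833 = -0.0229
Step 4: grad_x = 2*5*-0.6123 = -6.1234, grad_y = 2*8*-0.0229 = -0.3666
  x_4 = -0.6123 - 0.05*-6.1234 = -0.3062
  y_4 = -0.0229 - 0.05*-0.3666 = -0.0046
Step 5: grad_x = 2*5*-0.3062 = -3.0617, grad_y = 2*8*-0.0046 = -0.0733
  x_5 = -0.3062 - 0.05*-3.0617 = -0.1531
  y_5 = -0.0046 - 0.05*-0.0733 = -0.0009
f(-0.1531, -0.0009) = 5*(-0.1531)^2 + 8*(-0.0009)^2 = 0.1172


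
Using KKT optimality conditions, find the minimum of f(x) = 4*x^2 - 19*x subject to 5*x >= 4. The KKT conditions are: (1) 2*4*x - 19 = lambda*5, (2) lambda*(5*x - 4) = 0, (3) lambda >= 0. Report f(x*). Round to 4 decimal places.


Step 1: Try lambda = 0 (constraint inactive).
Stationarity: 2*4*x - 19 = 0
x* = 19/(2*4) = 2.375
Check constraint: 5*2.375 = 11.875 >= 4 -- satisfied.
Step 2: Compute optimal value.
f(x*) = 4*2.375^2 - 19*2.375 = -22.5625


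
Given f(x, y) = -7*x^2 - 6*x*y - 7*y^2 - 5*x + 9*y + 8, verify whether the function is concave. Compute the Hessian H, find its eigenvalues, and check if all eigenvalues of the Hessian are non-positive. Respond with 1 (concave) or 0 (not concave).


The Hessian of f(x,y) = -7*x^2 - 6*x*y - 7*y^2 - 5*x + 9*y + 8 is:
H = [[-14, -6], [-6, -14]]
Trace = -14 - 14 = -28
Determinant = -14*-14 - (-6)^2 = 160
Discriminant = (-28)^2 - 4*160 = 144.0
Eigenvalues: lambda_1 = -20.0, lambda_2 = -8.0
The function is concave.

1


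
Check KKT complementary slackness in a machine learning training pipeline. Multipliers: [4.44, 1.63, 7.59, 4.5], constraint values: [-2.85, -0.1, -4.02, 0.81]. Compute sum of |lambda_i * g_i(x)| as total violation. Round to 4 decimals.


KKT complementary slackness check:
lambda_1 * g_1 = 4.44 * -2.85 = -12.654
lambda_2 * g_2 = 1.63 * -0.1 = -0.163
lambda_3 * g_3 = 7.59 * -4.02 = -30.5118
lambda_4 * g_4 = 4.5 * 0.81 = 3.645
Total violation = 12.654 + 0.163 + 30.5118 + 3.645 = 46.9738


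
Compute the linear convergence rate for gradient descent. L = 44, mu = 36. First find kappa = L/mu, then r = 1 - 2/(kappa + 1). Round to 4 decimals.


Step 1: Compute the condition number.
kappa = L/mu = 44/36 = 1.2222
Step 2: Compute the convergence rate.
r = 1 - 2/(kappa + 1) = 1 - 2*mu/(L + mu) = (L - mu)/(L + mu) = 8/80 = 0.1


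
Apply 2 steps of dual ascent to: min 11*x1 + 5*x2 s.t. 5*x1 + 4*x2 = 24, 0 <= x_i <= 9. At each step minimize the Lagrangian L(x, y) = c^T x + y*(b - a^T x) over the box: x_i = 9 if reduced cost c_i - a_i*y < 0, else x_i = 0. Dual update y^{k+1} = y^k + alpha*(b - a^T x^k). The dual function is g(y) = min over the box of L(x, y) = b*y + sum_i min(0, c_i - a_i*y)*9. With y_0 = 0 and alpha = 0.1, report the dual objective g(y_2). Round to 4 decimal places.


Dual ascent for LP: min 11*x1 + 5*x2, 5*x1 + 4*x2 = 24, 0 <= x_i <= 9
Step 1: y^k = 0.0, reduced costs: (11.0, 5.0)
  x^k = (0.0, 0.0), subgradient = b - a^T x = 24.0
  y^{k+1} = 0.0 + 0.1*24.0 = 2.4
Step 2: y^k = 2.4, reduced costs: (-1.0, -4.6)
  x^k = (9.0, 9.0), subgradient = b - a^T x = -57.0
  y^{k+1} = 2.4 + 0.1*-57.0 = -3.3
Dual objective at y_2 = -3.3: reduced costs (27.5, 18.2), box minimizer x = (0.0, 0.0)
g(y_2) = b*y + (c1 - a1*y)*x1 + (c2 - a2*y)*x2 = 24*(-3.3) + 27.5*0.0 + 18.2*0.0 = -79.2 + 0.0 + 0.0 = -79.2


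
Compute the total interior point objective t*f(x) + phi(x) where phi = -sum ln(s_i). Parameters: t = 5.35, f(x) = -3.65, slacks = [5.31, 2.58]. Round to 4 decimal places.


Step 1: Compute log-barrier.
ln values: [1.6696, 0.9478]
phi = -(1.6696 + 0.9478) = -2.6174
Step 2: Compute augmented objective.
t*f(x) = 5.35*-3.65 = -19.5275
Total = -19.5275 - 2.6174 = -22.1449


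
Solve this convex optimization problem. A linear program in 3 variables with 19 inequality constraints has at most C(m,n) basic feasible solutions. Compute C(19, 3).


Each vertex corresponds to some choice of n active constraints out of m, so the number of vertices is at most C(m, n) = m! / (n!(m-n)!).
m = 19, n = 3
Numerator: 19 * 18 * 17
Denominator: 3! = 6
C(19, 3) = 969


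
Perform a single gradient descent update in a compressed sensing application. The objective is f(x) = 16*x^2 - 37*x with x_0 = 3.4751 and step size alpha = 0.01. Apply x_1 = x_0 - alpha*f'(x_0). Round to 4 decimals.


We compute the gradient at x_0 and apply the update.
f'(x) = 32*x - 37
f'(3.4751) = 32*3.4751 - 37 = 74.2032
x_1 = 3.4751 - 0.01*74.2032 = 2.7331


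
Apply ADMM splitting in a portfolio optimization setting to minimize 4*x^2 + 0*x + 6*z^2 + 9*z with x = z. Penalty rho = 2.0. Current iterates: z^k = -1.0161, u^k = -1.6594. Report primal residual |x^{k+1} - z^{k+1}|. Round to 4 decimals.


ADMM iteration with rho = 2.0, z^k = -1.0161, u^k = -1.6594
Step 1: x-update.
Minimize 4*x^2 + 0*x + (2.0/2)*(x + 1.0161 - 1.6594)^2
FOC: (2*4 + 2.0)*x = 0 + 2.0*(-1.0161 + 1.6594)
x^{k+1} = 0.1287
Step 2: z-update.
Minimize 6*z^2 + 9*z + (2.0/2)*(0.1287 - z - 1.6594)^2
FOC: (2*6 + 2.0)*z = -9 + 2.0*(0.1287 - 1.6594)
z^{k+1} = -0.8615
Step 3: u-update.
u^{k+1} = -1.6594 + 0.1287 + 0.8615 = -0.6692
Step 4: Primal residual = |0.1287 + 0.8615| = 0.9902


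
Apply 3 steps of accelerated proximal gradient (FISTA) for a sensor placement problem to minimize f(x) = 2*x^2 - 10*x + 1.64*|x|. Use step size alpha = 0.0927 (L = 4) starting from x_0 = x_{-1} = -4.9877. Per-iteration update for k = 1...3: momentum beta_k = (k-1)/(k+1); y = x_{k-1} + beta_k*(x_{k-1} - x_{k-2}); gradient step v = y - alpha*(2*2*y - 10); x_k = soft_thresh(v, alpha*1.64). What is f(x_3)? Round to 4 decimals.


FISTA on f(x) = 2*x^2 - 10*x + 1.64*|x|
L = 4, alpha = 0.0927
Iteration 1: beta = 0.0, y = -4.9877 + 0.0*(-4.9877 + 4.9877) = -4.9877
  grad(y) = -29.9508, v = y - alpha*grad = -2.2113
  prox(v) = soft_thresh(-2.2113, 0.152) = -2.0592
Iteration 2: beta = 0.3333, y = -2.0592 + 0.3333*(-2.0592 + 4.9877) = -1.0831
  grad(y) = -14.3323, v = y - alpha*grad = 0.2455
  prox(v) = soft_thresh(0.2455, 0.152) = 0.0935
Iteration 3: beta = 0.5, y = 0.0935 + 0.5*(0.0935 + 2.0592) = 1.1699
  grad(y) = -5.3205, v = y - alpha*grad = 1.6631
  prox(v) = soft_thresh(1.6631, 0.152) = 1.5111
f(x_3) = 2*1.5111^2 - 10*1.5111 + 1.64*|1.5111| = -8.0658


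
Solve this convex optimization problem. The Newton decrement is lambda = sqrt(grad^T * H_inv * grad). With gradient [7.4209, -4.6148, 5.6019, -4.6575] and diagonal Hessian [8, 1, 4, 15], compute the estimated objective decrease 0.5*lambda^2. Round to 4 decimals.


Step 1: H is diagonal, so H^(-1) * g = [0.9276, -4.6148, 1.4005, -0.3105].
Step 2: g^T H^(-1) g = sum_i g_i^2 / H_ii
  = (7.4209)^2/8 + (-4.6148)^2/1 + (5.6019)^2/4 + (-4.6575)^2/15
  = 6.8837 + 21.2964 + 7.8453 + 1.4462 = 37.4716
Step 3: Objective decrease = 0.5 * g^T H^(-1) g = 18.7358


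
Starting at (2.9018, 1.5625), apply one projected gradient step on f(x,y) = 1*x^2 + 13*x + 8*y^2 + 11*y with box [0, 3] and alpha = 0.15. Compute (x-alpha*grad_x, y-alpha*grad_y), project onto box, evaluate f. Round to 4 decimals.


Step 1: Compute gradient at (2.9018, 1.5625).
grad_x = 2*1*2.9018 + 13 = 18.8036
grad_y = 2*8*1.5625 + 11 = 36.0
Step 2: Gradient step.
x_raw = 2.9018 - 0.15*18.8036 = 0.0813
y_raw = 1.5625 - 0.15*36.0 = -3.8375
Step 3: Project onto [0, 3].
x_proj = clip(0.0813) = 0.0813
y_proj = clip(-3.8375) = 0.0
Step 4: Evaluate f.
f(0.0813, 0.0) = 1.063


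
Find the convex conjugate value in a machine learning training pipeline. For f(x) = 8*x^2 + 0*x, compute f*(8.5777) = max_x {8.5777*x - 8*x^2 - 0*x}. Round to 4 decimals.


f*(y) = sup_x {y*x - a*x^2 - b*x} = sup_x {(y-b)*x - a*x^2}
FOC: (y - b) - 2a*x = 0 => x* = (y - b)/(2a)
x* = (8.5777 - 0)/(2*8) = 0.5361
f*(8.5777) = (y-b)^2/(4a) = (8.5777 - 0)^2/(4*8)
= 73.5769/32 = 2.2993


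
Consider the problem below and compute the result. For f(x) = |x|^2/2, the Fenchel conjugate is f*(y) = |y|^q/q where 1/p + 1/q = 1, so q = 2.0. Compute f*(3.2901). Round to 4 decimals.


The conjugate exponent q satisfies 1/p + 1/q = 1.
p = 2, so q = 2/(2 - 1) = 2.0
|y|^q = 3.2901^2.0 = 10.8248
f*(3.2901) = 10.8248 / 2.0 = 5.4124


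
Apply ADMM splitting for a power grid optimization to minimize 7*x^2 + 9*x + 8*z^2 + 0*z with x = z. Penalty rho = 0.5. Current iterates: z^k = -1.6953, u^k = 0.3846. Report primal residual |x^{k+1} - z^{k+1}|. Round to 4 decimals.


ADMM iteration with rho = 0.5, z^k = -1.6953, u^k = 0.3846
Step 1: x-update.
Minimize 7*x^2 + 9*x + (0.5/2)*(x + 1.6953 + 0.3846)^2
FOC: (2*7 + 0.5)*x = -9 + 0.5*(-1.6953 - 0.3846)
x^{k+1} = -0.6924
Step 2: z-update.
Minimize 8*z^2 + 0*z + (0.5/2)*(-0.6924 - z + 0.3846)^2
FOC: (2*8 + 0.5)*z = 0 + 0.5*(-0.6924 + 0.3846)
z^{k+1} = -0.0093
Step 3: u-update.
u^{k+1} = 0.3846 - 0.6924 + 0.0093 = -0.2985
Step 4: Primal residual = |-0.6924 + 0.0093| = 0.6831


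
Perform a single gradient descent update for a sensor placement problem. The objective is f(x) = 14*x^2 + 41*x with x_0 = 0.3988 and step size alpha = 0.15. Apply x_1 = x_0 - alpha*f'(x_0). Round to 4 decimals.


We compute the gradient at x_0 and apply the update.
f'(x) = 28*x + 41
f'(0.3988) = 28*0.3988 + 41 = 52.1664
x_1 = 0.3988 - 0.15*52.1664 = -7.4262


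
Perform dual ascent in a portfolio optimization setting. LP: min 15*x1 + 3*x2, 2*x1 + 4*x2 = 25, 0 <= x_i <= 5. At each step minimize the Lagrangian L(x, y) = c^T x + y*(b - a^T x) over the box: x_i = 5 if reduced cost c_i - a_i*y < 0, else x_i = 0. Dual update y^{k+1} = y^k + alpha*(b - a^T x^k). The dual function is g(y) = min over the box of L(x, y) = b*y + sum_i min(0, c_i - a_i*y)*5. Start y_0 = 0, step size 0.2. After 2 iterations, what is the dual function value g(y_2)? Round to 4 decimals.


Dual ascent for LP: min 15*x1 + 3*x2, 2*x1 + 4*x2 = 25, 0 <= x_i <= 5
Step 1: y^k = 0.0, reduced costs: (15.0, 3.0)
  x^k = (0.0, 0.0), subgradient = b - a^T x = 25.0
  y^{k+1} = 0.0 + 0.2*25.0 = 5.0
Step 2: y^k = 5.0, reduced costs: (5.0, -17.0)
  x^k = (0.0, 5.0), subgradient = b - a^T x = 5.0
  y^{k+1} = 5.0 + 0.2*5.0 = 6.0
Dual objective at y_2 = 6.0: reduced costs (3.0, -21.0), box minimizer x = (0.0, 5.0)
g(y_2) = b*y + (c1 - a1*y)*x1 + (c2 - a2*y)*x2 = 25*6.0 + 3.0*0.0 + (-21.0)*5.0 = 150.0 + 0.0 - 105.0 = 45.0
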